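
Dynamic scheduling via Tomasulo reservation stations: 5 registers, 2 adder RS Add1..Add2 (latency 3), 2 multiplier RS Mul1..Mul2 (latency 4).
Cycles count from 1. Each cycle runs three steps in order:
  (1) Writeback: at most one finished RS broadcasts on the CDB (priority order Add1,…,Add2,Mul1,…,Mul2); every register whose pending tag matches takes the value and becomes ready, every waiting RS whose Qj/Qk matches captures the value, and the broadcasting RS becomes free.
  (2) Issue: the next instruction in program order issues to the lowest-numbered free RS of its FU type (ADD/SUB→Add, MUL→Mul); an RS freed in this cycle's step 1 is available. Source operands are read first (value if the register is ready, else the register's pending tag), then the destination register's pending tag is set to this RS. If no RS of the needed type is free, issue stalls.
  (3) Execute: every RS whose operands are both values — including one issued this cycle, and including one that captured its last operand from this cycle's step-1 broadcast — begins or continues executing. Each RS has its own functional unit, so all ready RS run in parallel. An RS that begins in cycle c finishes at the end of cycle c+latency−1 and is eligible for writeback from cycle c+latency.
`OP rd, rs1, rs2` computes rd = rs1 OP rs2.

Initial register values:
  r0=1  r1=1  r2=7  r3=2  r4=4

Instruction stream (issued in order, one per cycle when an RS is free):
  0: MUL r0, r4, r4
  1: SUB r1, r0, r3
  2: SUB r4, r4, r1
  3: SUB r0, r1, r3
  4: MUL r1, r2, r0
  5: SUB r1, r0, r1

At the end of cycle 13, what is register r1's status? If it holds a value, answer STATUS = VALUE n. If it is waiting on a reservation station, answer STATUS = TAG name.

cycle 1: issue MUL r0<-Mul1 // r0:Mul1,r1:1,r2:7,r3:2,r4:4
cycle 2: issue SUB r1<-Add1 // r0:Mul1,r1:Add1,r2:7,r3:2,r4:4
cycle 3: issue SUB r4<-Add2 // r0:Mul1,r1:Add1,r2:7,r3:2,r4:Add2
cycle 4: stall // r0:Mul1,r1:Add1,r2:7,r3:2,r4:Add2
cycle 5: CDB Mul1=16; stall // r0:16,r1:Add1,r2:7,r3:2,r4:Add2
cycle 6: stall // r0:16,r1:Add1,r2:7,r3:2,r4:Add2
cycle 7: stall // r0:16,r1:Add1,r2:7,r3:2,r4:Add2
cycle 8: CDB Add1=14; issue SUB r0<-Add1 // r0:Add1,r1:14,r2:7,r3:2,r4:Add2
cycle 9: issue MUL r1<-Mul1 // r0:Add1,r1:Mul1,r2:7,r3:2,r4:Add2
cycle 10: stall // r0:Add1,r1:Mul1,r2:7,r3:2,r4:Add2
cycle 11: CDB Add1=12; issue SUB r1<-Add1 // r0:12,r1:Add1,r2:7,r3:2,r4:Add2
cycle 12: CDB Add2=-10 // r0:12,r1:Add1,r2:7,r3:2,r4:-10
cycle 13: - // r0:12,r1:Add1,r2:7,r3:2,r4:-10

STATUS = TAG Add1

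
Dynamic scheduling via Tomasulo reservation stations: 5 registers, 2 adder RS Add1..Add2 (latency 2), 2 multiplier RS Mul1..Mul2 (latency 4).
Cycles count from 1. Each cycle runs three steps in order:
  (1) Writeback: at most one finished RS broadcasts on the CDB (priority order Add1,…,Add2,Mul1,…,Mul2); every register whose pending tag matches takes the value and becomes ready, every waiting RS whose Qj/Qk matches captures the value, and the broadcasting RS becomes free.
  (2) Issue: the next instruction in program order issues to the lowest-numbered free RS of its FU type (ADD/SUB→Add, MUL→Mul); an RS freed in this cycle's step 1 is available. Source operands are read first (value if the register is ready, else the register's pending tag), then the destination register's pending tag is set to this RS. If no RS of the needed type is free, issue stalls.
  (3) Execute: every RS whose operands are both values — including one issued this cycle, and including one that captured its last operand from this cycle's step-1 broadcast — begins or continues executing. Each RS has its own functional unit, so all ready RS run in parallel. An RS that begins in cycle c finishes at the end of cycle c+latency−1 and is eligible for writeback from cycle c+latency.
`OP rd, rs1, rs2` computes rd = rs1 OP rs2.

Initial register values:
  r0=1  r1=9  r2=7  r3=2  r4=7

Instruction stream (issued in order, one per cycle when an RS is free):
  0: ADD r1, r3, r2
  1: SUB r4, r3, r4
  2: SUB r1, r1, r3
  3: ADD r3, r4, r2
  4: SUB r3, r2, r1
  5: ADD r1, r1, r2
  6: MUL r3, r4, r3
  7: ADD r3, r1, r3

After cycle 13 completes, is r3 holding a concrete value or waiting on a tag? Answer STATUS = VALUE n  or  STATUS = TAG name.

c1: issue ADD r1<-Add1 | r0:1,r1:Add1,r2:7,r3:2,r4:7
c2: issue SUB r4<-Add2 | r0:1,r1:Add1,r2:7,r3:2,r4:Add2
c3: CDB Add1=9; issue SUB r1<-Add1 | r0:1,r1:Add1,r2:7,r3:2,r4:Add2
c4: CDB Add2=-5; issue ADD r3<-Add2 | r0:1,r1:Add1,r2:7,r3:Add2,r4:-5
c5: CDB Add1=7; issue SUB r3<-Add1 | r0:1,r1:7,r2:7,r3:Add1,r4:-5
c6: CDB Add2=2; issue ADD r1<-Add2 | r0:1,r1:Add2,r2:7,r3:Add1,r4:-5
c7: CDB Add1=0; issue MUL r3<-Mul1 | r0:1,r1:Add2,r2:7,r3:Mul1,r4:-5
c8: CDB Add2=14; issue ADD r3<-Add1 | r0:1,r1:14,r2:7,r3:Add1,r4:-5
c9: - | r0:1,r1:14,r2:7,r3:Add1,r4:-5
c10: - | r0:1,r1:14,r2:7,r3:Add1,r4:-5
c11: CDB Mul1=0 | r0:1,r1:14,r2:7,r3:Add1,r4:-5
c12: - | r0:1,r1:14,r2:7,r3:Add1,r4:-5
c13: CDB Add1=14 | r0:1,r1:14,r2:7,r3:14,r4:-5

STATUS = VALUE 14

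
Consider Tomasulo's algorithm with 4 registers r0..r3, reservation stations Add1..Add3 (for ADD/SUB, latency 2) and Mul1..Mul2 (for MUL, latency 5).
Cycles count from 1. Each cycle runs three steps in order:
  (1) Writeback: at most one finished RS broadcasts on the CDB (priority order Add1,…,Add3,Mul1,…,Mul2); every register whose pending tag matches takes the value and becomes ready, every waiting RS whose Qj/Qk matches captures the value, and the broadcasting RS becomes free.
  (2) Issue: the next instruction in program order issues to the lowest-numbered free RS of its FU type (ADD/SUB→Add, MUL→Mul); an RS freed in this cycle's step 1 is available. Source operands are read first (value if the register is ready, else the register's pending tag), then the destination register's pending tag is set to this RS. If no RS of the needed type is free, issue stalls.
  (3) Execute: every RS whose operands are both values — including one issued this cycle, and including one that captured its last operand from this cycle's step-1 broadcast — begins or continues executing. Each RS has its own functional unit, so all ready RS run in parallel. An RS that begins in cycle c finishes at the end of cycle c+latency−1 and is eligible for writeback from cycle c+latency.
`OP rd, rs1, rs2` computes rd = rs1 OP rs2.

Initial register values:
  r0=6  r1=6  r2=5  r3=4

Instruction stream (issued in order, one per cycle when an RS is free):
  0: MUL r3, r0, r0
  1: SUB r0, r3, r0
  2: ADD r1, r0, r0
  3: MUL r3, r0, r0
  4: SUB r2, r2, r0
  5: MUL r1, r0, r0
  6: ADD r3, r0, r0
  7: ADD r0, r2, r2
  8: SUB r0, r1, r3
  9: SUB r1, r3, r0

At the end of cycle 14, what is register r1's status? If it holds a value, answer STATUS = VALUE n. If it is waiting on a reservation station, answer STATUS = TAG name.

STATUS = TAG Add3

cycle 1: issue MUL r3<-Mul1 // r0:6,r1:6,r2:5,r3:Mul1
cycle 2: issue SUB r0<-Add1 // r0:Add1,r1:6,r2:5,r3:Mul1
cycle 3: issue ADD r1<-Add2 // r0:Add1,r1:Add2,r2:5,r3:Mul1
cycle 4: issue MUL r3<-Mul2 // r0:Add1,r1:Add2,r2:5,r3:Mul2
cycle 5: issue SUB r2<-Add3 // r0:Add1,r1:Add2,r2:Add3,r3:Mul2
cycle 6: CDB Mul1=36; issue MUL r1<-Mul1 // r0:Add1,r1:Mul1,r2:Add3,r3:Mul2
cycle 7: stall // r0:Add1,r1:Mul1,r2:Add3,r3:Mul2
cycle 8: CDB Add1=30; issue ADD r3<-Add1 // r0:30,r1:Mul1,r2:Add3,r3:Add1
cycle 9: stall // r0:30,r1:Mul1,r2:Add3,r3:Add1
cycle 10: CDB Add1=60; issue ADD r0<-Add1 // r0:Add1,r1:Mul1,r2:Add3,r3:60
cycle 11: CDB Add2=60; issue SUB r0<-Add2 // r0:Add2,r1:Mul1,r2:Add3,r3:60
cycle 12: CDB Add3=-25; issue SUB r1<-Add3 // r0:Add2,r1:Add3,r2:-25,r3:60
cycle 13: CDB Mul1=900 // r0:Add2,r1:Add3,r2:-25,r3:60
cycle 14: CDB Add1=-50 // r0:Add2,r1:Add3,r2:-25,r3:60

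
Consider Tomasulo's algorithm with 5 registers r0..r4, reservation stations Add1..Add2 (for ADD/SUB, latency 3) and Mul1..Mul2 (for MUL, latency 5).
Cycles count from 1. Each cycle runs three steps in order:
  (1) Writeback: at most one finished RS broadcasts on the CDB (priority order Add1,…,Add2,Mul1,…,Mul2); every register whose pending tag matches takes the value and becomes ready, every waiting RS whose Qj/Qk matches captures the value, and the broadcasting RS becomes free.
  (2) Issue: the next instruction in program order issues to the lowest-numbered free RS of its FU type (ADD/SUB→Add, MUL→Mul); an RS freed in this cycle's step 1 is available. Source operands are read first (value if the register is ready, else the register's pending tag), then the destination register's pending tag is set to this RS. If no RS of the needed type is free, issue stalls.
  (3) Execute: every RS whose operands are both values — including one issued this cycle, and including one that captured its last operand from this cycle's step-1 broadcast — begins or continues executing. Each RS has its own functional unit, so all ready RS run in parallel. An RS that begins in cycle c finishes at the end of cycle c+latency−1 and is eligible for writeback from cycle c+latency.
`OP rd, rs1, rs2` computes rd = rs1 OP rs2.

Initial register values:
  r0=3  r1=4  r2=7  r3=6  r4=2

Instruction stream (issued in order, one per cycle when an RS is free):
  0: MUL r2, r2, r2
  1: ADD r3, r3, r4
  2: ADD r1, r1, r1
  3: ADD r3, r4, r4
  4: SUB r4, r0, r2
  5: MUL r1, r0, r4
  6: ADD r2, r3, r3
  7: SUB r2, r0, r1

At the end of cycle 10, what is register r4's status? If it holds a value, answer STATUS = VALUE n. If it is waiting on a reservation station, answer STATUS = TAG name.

STATUS = VALUE -46

cycle 1: issue MUL r2<-Mul1 // r0:3,r1:4,r2:Mul1,r3:6,r4:2
cycle 2: issue ADD r3<-Add1 // r0:3,r1:4,r2:Mul1,r3:Add1,r4:2
cycle 3: issue ADD r1<-Add2 // r0:3,r1:Add2,r2:Mul1,r3:Add1,r4:2
cycle 4: stall // r0:3,r1:Add2,r2:Mul1,r3:Add1,r4:2
cycle 5: CDB Add1=8; issue ADD r3<-Add1 // r0:3,r1:Add2,r2:Mul1,r3:Add1,r4:2
cycle 6: CDB Add2=8; issue SUB r4<-Add2 // r0:3,r1:8,r2:Mul1,r3:Add1,r4:Add2
cycle 7: CDB Mul1=49; issue MUL r1<-Mul1 // r0:3,r1:Mul1,r2:49,r3:Add1,r4:Add2
cycle 8: CDB Add1=4; issue ADD r2<-Add1 // r0:3,r1:Mul1,r2:Add1,r3:4,r4:Add2
cycle 9: stall // r0:3,r1:Mul1,r2:Add1,r3:4,r4:Add2
cycle 10: CDB Add2=-46; issue SUB r2<-Add2 // r0:3,r1:Mul1,r2:Add2,r3:4,r4:-46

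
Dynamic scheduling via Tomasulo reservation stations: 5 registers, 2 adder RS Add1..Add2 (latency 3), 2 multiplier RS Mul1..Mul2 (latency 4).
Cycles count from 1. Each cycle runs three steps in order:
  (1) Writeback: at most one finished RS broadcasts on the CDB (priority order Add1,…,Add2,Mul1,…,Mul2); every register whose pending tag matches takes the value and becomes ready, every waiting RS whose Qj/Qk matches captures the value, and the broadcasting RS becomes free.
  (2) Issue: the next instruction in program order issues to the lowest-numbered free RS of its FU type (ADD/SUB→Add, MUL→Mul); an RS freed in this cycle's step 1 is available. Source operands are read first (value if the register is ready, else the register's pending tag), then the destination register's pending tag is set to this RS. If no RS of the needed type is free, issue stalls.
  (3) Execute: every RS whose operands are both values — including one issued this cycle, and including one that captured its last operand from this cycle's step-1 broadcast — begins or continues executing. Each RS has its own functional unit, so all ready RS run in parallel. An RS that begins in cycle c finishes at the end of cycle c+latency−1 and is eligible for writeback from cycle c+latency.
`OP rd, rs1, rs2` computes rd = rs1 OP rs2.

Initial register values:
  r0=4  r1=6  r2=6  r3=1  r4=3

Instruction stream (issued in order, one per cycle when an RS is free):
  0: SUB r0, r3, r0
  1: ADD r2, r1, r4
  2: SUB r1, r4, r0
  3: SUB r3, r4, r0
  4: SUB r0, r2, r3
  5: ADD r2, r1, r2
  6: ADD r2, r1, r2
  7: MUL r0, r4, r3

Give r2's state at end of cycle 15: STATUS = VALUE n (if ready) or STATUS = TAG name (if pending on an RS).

  c1: issue SUB r0<-Add1  regs: r0:Add1,r1:6,r2:6,r3:1,r4:3
  c2: issue ADD r2<-Add2  regs: r0:Add1,r1:6,r2:Add2,r3:1,r4:3
  c3: stall  regs: r0:Add1,r1:6,r2:Add2,r3:1,r4:3
  c4: CDB Add1=-3; issue SUB r1<-Add1  regs: r0:-3,r1:Add1,r2:Add2,r3:1,r4:3
  c5: CDB Add2=9; issue SUB r3<-Add2  regs: r0:-3,r1:Add1,r2:9,r3:Add2,r4:3
  c6: stall  regs: r0:-3,r1:Add1,r2:9,r3:Add2,r4:3
  c7: CDB Add1=6; issue SUB r0<-Add1  regs: r0:Add1,r1:6,r2:9,r3:Add2,r4:3
  c8: CDB Add2=6; issue ADD r2<-Add2  regs: r0:Add1,r1:6,r2:Add2,r3:6,r4:3
  c9: stall  regs: r0:Add1,r1:6,r2:Add2,r3:6,r4:3
  c10: stall  regs: r0:Add1,r1:6,r2:Add2,r3:6,r4:3
  c11: CDB Add1=3; issue ADD r2<-Add1  regs: r0:3,r1:6,r2:Add1,r3:6,r4:3
  c12: CDB Add2=15; issue MUL r0<-Mul1  regs: r0:Mul1,r1:6,r2:Add1,r3:6,r4:3
  c13: -  regs: r0:Mul1,r1:6,r2:Add1,r3:6,r4:3
  c14: -  regs: r0:Mul1,r1:6,r2:Add1,r3:6,r4:3
  c15: CDB Add1=21  regs: r0:Mul1,r1:6,r2:21,r3:6,r4:3

STATUS = VALUE 21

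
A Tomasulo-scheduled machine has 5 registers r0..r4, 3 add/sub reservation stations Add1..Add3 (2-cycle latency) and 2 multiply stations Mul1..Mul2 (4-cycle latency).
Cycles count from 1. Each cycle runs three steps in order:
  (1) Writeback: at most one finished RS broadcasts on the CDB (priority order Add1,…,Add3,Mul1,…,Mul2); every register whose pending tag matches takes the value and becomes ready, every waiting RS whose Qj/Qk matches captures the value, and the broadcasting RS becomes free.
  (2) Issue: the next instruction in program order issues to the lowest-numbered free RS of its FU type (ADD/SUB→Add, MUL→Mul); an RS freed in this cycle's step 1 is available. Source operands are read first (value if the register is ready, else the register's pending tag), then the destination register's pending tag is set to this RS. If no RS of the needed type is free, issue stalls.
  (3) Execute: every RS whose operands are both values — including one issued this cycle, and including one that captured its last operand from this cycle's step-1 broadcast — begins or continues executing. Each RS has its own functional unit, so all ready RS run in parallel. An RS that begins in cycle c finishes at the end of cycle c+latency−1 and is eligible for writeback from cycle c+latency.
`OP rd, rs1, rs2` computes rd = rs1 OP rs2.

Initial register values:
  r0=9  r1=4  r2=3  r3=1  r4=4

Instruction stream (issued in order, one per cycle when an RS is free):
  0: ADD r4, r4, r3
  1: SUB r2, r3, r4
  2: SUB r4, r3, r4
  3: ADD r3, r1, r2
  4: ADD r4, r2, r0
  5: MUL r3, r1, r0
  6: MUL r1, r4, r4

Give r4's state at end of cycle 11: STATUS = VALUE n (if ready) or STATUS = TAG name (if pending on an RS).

STATUS = VALUE 5

c1: issue ADD r4<-Add1 | r0:9,r1:4,r2:3,r3:1,r4:Add1
c2: issue SUB r2<-Add2 | r0:9,r1:4,r2:Add2,r3:1,r4:Add1
c3: CDB Add1=5; issue SUB r4<-Add1 | r0:9,r1:4,r2:Add2,r3:1,r4:Add1
c4: issue ADD r3<-Add3 | r0:9,r1:4,r2:Add2,r3:Add3,r4:Add1
c5: CDB Add1=-4; issue ADD r4<-Add1 | r0:9,r1:4,r2:Add2,r3:Add3,r4:Add1
c6: CDB Add2=-4; issue MUL r3<-Mul1 | r0:9,r1:4,r2:-4,r3:Mul1,r4:Add1
c7: issue MUL r1<-Mul2 | r0:9,r1:Mul2,r2:-4,r3:Mul1,r4:Add1
c8: CDB Add1=5 | r0:9,r1:Mul2,r2:-4,r3:Mul1,r4:5
c9: CDB Add3=0 | r0:9,r1:Mul2,r2:-4,r3:Mul1,r4:5
c10: CDB Mul1=36 | r0:9,r1:Mul2,r2:-4,r3:36,r4:5
c11: - | r0:9,r1:Mul2,r2:-4,r3:36,r4:5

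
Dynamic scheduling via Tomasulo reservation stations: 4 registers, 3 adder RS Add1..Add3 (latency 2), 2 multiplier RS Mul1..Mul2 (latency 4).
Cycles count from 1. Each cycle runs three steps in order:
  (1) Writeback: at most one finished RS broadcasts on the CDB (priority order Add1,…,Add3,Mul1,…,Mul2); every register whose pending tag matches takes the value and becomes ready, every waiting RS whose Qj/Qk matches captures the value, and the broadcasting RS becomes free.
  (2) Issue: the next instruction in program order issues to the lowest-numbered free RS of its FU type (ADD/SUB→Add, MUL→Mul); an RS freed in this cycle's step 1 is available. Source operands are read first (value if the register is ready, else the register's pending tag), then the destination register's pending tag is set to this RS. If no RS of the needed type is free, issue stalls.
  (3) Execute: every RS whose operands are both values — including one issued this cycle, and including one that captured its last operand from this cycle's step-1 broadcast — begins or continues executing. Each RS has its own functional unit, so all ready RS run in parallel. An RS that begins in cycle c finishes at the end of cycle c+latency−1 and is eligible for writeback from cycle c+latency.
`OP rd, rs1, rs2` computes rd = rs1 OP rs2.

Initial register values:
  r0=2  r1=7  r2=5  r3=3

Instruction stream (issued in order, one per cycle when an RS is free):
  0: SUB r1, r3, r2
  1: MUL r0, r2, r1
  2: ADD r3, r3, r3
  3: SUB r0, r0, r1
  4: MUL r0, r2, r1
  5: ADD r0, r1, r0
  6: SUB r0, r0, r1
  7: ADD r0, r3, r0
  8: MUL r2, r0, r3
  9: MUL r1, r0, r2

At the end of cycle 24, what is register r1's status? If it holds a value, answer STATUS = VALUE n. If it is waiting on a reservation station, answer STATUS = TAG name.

STATUS = VALUE 96

  c1: issue SUB r1<-Add1  regs: r0:2,r1:Add1,r2:5,r3:3
  c2: issue MUL r0<-Mul1  regs: r0:Mul1,r1:Add1,r2:5,r3:3
  c3: CDB Add1=-2; issue ADD r3<-Add1  regs: r0:Mul1,r1:-2,r2:5,r3:Add1
  c4: issue SUB r0<-Add2  regs: r0:Add2,r1:-2,r2:5,r3:Add1
  c5: CDB Add1=6; issue MUL r0<-Mul2  regs: r0:Mul2,r1:-2,r2:5,r3:6
  c6: issue ADD r0<-Add1  regs: r0:Add1,r1:-2,r2:5,r3:6
  c7: CDB Mul1=-10; issue SUB r0<-Add3  regs: r0:Add3,r1:-2,r2:5,r3:6
  c8: stall  regs: r0:Add3,r1:-2,r2:5,r3:6
  c9: CDB Add2=-8; issue ADD r0<-Add2  regs: r0:Add2,r1:-2,r2:5,r3:6
  c10: CDB Mul2=-10; issue MUL r2<-Mul1  regs: r0:Add2,r1:-2,r2:Mul1,r3:6
  c11: issue MUL r1<-Mul2  regs: r0:Add2,r1:Mul2,r2:Mul1,r3:6
  c12: CDB Add1=-12  regs: r0:Add2,r1:Mul2,r2:Mul1,r3:6
  c13: -  regs: r0:Add2,r1:Mul2,r2:Mul1,r3:6
  c14: CDB Add3=-10  regs: r0:Add2,r1:Mul2,r2:Mul1,r3:6
  c15: -  regs: r0:Add2,r1:Mul2,r2:Mul1,r3:6
  c16: CDB Add2=-4  regs: r0:-4,r1:Mul2,r2:Mul1,r3:6
  c17: -  regs: r0:-4,r1:Mul2,r2:Mul1,r3:6
  c18: -  regs: r0:-4,r1:Mul2,r2:Mul1,r3:6
  c19: -  regs: r0:-4,r1:Mul2,r2:Mul1,r3:6
  c20: CDB Mul1=-24  regs: r0:-4,r1:Mul2,r2:-24,r3:6
  c21: -  regs: r0:-4,r1:Mul2,r2:-24,r3:6
  c22: -  regs: r0:-4,r1:Mul2,r2:-24,r3:6
  c23: -  regs: r0:-4,r1:Mul2,r2:-24,r3:6
  c24: CDB Mul2=96  regs: r0:-4,r1:96,r2:-24,r3:6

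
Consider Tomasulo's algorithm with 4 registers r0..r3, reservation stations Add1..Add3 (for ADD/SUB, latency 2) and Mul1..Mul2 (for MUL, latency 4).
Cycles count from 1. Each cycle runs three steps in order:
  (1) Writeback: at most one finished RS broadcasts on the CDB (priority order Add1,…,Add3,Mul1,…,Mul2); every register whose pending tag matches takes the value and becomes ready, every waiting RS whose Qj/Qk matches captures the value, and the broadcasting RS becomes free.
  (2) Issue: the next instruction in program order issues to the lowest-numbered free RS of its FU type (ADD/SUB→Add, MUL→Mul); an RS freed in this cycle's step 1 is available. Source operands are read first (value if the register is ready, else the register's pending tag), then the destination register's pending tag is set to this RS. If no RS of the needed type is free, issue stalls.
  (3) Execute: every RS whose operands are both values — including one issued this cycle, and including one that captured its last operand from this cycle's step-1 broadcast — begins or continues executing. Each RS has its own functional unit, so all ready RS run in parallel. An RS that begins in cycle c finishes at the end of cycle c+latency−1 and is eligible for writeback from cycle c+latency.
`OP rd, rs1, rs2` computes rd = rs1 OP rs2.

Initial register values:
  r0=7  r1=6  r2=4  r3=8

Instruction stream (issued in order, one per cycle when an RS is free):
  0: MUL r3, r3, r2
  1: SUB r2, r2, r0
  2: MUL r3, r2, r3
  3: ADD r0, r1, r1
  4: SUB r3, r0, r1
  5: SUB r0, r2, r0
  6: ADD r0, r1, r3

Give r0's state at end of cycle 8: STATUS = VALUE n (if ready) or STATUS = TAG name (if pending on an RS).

  c1: issue MUL r3<-Mul1  regs: r0:7,r1:6,r2:4,r3:Mul1
  c2: issue SUB r2<-Add1  regs: r0:7,r1:6,r2:Add1,r3:Mul1
  c3: issue MUL r3<-Mul2  regs: r0:7,r1:6,r2:Add1,r3:Mul2
  c4: CDB Add1=-3; issue ADD r0<-Add1  regs: r0:Add1,r1:6,r2:-3,r3:Mul2
  c5: CDB Mul1=32; issue SUB r3<-Add2  regs: r0:Add1,r1:6,r2:-3,r3:Add2
  c6: CDB Add1=12; issue SUB r0<-Add1  regs: r0:Add1,r1:6,r2:-3,r3:Add2
  c7: issue ADD r0<-Add3  regs: r0:Add3,r1:6,r2:-3,r3:Add2
  c8: CDB Add1=-15  regs: r0:Add3,r1:6,r2:-3,r3:Add2

STATUS = TAG Add3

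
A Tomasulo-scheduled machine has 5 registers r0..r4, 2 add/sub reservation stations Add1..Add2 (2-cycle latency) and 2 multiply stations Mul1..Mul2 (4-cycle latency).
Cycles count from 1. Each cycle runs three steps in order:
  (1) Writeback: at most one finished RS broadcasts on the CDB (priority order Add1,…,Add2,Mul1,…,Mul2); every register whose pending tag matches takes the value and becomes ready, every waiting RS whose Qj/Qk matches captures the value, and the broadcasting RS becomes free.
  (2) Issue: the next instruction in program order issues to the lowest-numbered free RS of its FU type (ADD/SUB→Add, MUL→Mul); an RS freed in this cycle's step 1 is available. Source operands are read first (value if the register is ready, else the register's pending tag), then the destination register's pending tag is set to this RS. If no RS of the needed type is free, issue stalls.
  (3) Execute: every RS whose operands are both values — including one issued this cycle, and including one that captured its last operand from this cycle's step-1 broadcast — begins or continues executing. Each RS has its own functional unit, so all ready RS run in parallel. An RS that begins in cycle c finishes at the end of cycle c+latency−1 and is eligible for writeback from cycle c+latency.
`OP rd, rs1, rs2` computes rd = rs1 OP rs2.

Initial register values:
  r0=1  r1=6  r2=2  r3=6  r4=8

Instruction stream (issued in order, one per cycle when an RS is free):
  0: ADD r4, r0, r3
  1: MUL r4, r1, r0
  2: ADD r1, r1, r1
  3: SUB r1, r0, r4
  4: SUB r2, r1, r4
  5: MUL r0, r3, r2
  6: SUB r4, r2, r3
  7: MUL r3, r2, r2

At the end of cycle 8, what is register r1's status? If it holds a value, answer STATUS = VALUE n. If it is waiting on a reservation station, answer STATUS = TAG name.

STATUS = VALUE -5

  c1: issue ADD r4<-Add1  regs: r0:1,r1:6,r2:2,r3:6,r4:Add1
  c2: issue MUL r4<-Mul1  regs: r0:1,r1:6,r2:2,r3:6,r4:Mul1
  c3: CDB Add1=7; issue ADD r1<-Add1  regs: r0:1,r1:Add1,r2:2,r3:6,r4:Mul1
  c4: issue SUB r1<-Add2  regs: r0:1,r1:Add2,r2:2,r3:6,r4:Mul1
  c5: CDB Add1=12; issue SUB r2<-Add1  regs: r0:1,r1:Add2,r2:Add1,r3:6,r4:Mul1
  c6: CDB Mul1=6; issue MUL r0<-Mul1  regs: r0:Mul1,r1:Add2,r2:Add1,r3:6,r4:6
  c7: stall  regs: r0:Mul1,r1:Add2,r2:Add1,r3:6,r4:6
  c8: CDB Add2=-5; issue SUB r4<-Add2  regs: r0:Mul1,r1:-5,r2:Add1,r3:6,r4:Add2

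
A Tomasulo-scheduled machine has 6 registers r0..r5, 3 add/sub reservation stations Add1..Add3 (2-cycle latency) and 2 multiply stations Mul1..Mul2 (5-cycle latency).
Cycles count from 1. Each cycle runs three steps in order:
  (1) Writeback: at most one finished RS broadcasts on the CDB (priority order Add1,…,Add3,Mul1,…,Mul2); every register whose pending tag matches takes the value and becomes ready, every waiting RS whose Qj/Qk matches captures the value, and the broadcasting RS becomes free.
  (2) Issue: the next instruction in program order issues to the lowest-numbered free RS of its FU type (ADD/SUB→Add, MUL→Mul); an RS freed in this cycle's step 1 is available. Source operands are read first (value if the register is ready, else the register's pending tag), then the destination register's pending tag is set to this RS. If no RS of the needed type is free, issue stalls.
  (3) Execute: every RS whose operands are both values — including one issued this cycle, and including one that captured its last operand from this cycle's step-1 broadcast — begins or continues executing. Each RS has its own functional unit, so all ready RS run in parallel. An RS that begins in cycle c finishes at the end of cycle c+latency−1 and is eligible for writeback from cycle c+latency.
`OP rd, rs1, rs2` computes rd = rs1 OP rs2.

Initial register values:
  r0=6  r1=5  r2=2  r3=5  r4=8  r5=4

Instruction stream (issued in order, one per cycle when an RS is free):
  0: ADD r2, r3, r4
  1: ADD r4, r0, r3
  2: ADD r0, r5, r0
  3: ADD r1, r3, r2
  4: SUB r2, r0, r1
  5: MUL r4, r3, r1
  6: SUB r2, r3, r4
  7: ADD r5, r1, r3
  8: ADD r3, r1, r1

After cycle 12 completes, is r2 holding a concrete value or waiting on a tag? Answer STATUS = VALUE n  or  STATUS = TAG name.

STATUS = TAG Add2

  c1: issue ADD r2<-Add1  regs: r0:6,r1:5,r2:Add1,r3:5,r4:8,r5:4
  c2: issue ADD r4<-Add2  regs: r0:6,r1:5,r2:Add1,r3:5,r4:Add2,r5:4
  c3: CDB Add1=13; issue ADD r0<-Add1  regs: r0:Add1,r1:5,r2:13,r3:5,r4:Add2,r5:4
  c4: CDB Add2=11; issue ADD r1<-Add2  regs: r0:Add1,r1:Add2,r2:13,r3:5,r4:11,r5:4
  c5: CDB Add1=10; issue SUB r2<-Add1  regs: r0:10,r1:Add2,r2:Add1,r3:5,r4:11,r5:4
  c6: CDB Add2=18; issue MUL r4<-Mul1  regs: r0:10,r1:18,r2:Add1,r3:5,r4:Mul1,r5:4
  c7: issue SUB r2<-Add2  regs: r0:10,r1:18,r2:Add2,r3:5,r4:Mul1,r5:4
  c8: CDB Add1=-8; issue ADD r5<-Add1  regs: r0:10,r1:18,r2:Add2,r3:5,r4:Mul1,r5:Add1
  c9: issue ADD r3<-Add3  regs: r0:10,r1:18,r2:Add2,r3:Add3,r4:Mul1,r5:Add1
  c10: CDB Add1=23  regs: r0:10,r1:18,r2:Add2,r3:Add3,r4:Mul1,r5:23
  c11: CDB Add3=36  regs: r0:10,r1:18,r2:Add2,r3:36,r4:Mul1,r5:23
  c12: CDB Mul1=90  regs: r0:10,r1:18,r2:Add2,r3:36,r4:90,r5:23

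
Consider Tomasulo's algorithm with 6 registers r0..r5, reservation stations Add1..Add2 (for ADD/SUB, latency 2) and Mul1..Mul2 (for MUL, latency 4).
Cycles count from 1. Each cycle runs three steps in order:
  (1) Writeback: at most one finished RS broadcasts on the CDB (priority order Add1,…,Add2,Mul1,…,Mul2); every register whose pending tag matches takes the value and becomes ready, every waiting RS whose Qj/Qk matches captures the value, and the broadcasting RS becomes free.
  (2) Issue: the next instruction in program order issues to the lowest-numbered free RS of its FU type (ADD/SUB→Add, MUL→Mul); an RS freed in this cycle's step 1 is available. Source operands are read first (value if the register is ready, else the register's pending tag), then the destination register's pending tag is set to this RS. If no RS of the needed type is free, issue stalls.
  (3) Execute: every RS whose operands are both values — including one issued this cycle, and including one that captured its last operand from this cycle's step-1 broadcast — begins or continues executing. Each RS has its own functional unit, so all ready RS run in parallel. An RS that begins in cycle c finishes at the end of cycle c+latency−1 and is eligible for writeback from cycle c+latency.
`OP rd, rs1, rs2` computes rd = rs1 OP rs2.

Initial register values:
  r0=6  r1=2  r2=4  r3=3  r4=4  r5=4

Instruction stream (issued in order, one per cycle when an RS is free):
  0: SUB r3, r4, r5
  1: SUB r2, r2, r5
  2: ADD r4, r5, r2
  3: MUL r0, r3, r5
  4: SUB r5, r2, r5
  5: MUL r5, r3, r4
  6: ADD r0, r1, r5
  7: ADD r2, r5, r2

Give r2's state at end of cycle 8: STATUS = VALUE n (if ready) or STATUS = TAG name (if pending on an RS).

c1: issue SUB r3<-Add1 | r0:6,r1:2,r2:4,r3:Add1,r4:4,r5:4
c2: issue SUB r2<-Add2 | r0:6,r1:2,r2:Add2,r3:Add1,r4:4,r5:4
c3: CDB Add1=0; issue ADD r4<-Add1 | r0:6,r1:2,r2:Add2,r3:0,r4:Add1,r5:4
c4: CDB Add2=0; issue MUL r0<-Mul1 | r0:Mul1,r1:2,r2:0,r3:0,r4:Add1,r5:4
c5: issue SUB r5<-Add2 | r0:Mul1,r1:2,r2:0,r3:0,r4:Add1,r5:Add2
c6: CDB Add1=4; issue MUL r5<-Mul2 | r0:Mul1,r1:2,r2:0,r3:0,r4:4,r5:Mul2
c7: CDB Add2=-4; issue ADD r0<-Add1 | r0:Add1,r1:2,r2:0,r3:0,r4:4,r5:Mul2
c8: CDB Mul1=0; issue ADD r2<-Add2 | r0:Add1,r1:2,r2:Add2,r3:0,r4:4,r5:Mul2

STATUS = TAG Add2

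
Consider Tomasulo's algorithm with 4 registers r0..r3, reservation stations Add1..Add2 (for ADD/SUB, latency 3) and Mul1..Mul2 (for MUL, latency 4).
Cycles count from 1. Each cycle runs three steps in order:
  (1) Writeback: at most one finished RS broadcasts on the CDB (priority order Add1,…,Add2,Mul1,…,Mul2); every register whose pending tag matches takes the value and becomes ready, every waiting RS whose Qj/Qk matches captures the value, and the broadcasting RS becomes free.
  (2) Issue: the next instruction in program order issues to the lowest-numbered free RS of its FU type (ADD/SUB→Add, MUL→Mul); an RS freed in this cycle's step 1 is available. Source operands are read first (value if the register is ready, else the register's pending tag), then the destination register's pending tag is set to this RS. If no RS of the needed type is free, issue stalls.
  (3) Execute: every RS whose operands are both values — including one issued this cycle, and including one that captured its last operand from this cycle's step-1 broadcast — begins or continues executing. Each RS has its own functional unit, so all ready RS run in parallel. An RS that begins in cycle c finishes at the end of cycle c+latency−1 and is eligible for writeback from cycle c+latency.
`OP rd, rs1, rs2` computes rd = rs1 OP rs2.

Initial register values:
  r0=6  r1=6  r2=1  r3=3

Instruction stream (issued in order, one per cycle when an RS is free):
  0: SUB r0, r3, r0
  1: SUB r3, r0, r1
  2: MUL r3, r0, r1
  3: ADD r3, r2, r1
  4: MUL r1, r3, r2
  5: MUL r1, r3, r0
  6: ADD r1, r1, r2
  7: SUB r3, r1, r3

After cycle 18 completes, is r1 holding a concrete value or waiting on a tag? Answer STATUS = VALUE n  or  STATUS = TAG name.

c1: issue SUB r0<-Add1 | r0:Add1,r1:6,r2:1,r3:3
c2: issue SUB r3<-Add2 | r0:Add1,r1:6,r2:1,r3:Add2
c3: issue MUL r3<-Mul1 | r0:Add1,r1:6,r2:1,r3:Mul1
c4: CDB Add1=-3; issue ADD r3<-Add1 | r0:-3,r1:6,r2:1,r3:Add1
c5: issue MUL r1<-Mul2 | r0:-3,r1:Mul2,r2:1,r3:Add1
c6: stall | r0:-3,r1:Mul2,r2:1,r3:Add1
c7: CDB Add1=7; stall | r0:-3,r1:Mul2,r2:1,r3:7
c8: CDB Add2=-9; stall | r0:-3,r1:Mul2,r2:1,r3:7
c9: CDB Mul1=-18; issue MUL r1<-Mul1 | r0:-3,r1:Mul1,r2:1,r3:7
c10: issue ADD r1<-Add1 | r0:-3,r1:Add1,r2:1,r3:7
c11: CDB Mul2=7; issue SUB r3<-Add2 | r0:-3,r1:Add1,r2:1,r3:Add2
c12: - | r0:-3,r1:Add1,r2:1,r3:Add2
c13: CDB Mul1=-21 | r0:-3,r1:Add1,r2:1,r3:Add2
c14: - | r0:-3,r1:Add1,r2:1,r3:Add2
c15: - | r0:-3,r1:Add1,r2:1,r3:Add2
c16: CDB Add1=-20 | r0:-3,r1:-20,r2:1,r3:Add2
c17: - | r0:-3,r1:-20,r2:1,r3:Add2
c18: - | r0:-3,r1:-20,r2:1,r3:Add2

STATUS = VALUE -20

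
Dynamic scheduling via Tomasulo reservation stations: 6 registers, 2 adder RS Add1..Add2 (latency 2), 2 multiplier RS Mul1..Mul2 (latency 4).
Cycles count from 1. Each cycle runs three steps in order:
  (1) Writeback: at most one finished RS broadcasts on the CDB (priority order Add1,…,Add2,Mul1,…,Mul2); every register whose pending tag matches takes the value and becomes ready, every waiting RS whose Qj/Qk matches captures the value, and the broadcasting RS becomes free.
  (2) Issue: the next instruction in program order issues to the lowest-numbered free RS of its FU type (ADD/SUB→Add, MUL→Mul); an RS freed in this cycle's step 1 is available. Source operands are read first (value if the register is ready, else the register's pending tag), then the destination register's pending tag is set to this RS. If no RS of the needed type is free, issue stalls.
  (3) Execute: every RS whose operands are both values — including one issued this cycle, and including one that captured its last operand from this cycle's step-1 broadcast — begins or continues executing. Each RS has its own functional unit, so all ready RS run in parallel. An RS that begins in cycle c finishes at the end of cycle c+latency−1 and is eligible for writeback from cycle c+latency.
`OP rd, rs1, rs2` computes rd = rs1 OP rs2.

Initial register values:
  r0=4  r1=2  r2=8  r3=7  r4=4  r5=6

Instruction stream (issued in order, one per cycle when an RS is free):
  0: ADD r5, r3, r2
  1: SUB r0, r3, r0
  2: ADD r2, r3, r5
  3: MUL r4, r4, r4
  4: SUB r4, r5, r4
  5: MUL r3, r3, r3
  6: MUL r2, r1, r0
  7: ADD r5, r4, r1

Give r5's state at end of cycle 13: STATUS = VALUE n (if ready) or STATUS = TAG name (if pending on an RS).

c1: issue ADD r5<-Add1 | r0:4,r1:2,r2:8,r3:7,r4:4,r5:Add1
c2: issue SUB r0<-Add2 | r0:Add2,r1:2,r2:8,r3:7,r4:4,r5:Add1
c3: CDB Add1=15; issue ADD r2<-Add1 | r0:Add2,r1:2,r2:Add1,r3:7,r4:4,r5:15
c4: CDB Add2=3; issue MUL r4<-Mul1 | r0:3,r1:2,r2:Add1,r3:7,r4:Mul1,r5:15
c5: CDB Add1=22; issue SUB r4<-Add1 | r0:3,r1:2,r2:22,r3:7,r4:Add1,r5:15
c6: issue MUL r3<-Mul2 | r0:3,r1:2,r2:22,r3:Mul2,r4:Add1,r5:15
c7: stall | r0:3,r1:2,r2:22,r3:Mul2,r4:Add1,r5:15
c8: CDB Mul1=16; issue MUL r2<-Mul1 | r0:3,r1:2,r2:Mul1,r3:Mul2,r4:Add1,r5:15
c9: issue ADD r5<-Add2 | r0:3,r1:2,r2:Mul1,r3:Mul2,r4:Add1,r5:Add2
c10: CDB Add1=-1 | r0:3,r1:2,r2:Mul1,r3:Mul2,r4:-1,r5:Add2
c11: CDB Mul2=49 | r0:3,r1:2,r2:Mul1,r3:49,r4:-1,r5:Add2
c12: CDB Add2=1 | r0:3,r1:2,r2:Mul1,r3:49,r4:-1,r5:1
c13: CDB Mul1=6 | r0:3,r1:2,r2:6,r3:49,r4:-1,r5:1

STATUS = VALUE 1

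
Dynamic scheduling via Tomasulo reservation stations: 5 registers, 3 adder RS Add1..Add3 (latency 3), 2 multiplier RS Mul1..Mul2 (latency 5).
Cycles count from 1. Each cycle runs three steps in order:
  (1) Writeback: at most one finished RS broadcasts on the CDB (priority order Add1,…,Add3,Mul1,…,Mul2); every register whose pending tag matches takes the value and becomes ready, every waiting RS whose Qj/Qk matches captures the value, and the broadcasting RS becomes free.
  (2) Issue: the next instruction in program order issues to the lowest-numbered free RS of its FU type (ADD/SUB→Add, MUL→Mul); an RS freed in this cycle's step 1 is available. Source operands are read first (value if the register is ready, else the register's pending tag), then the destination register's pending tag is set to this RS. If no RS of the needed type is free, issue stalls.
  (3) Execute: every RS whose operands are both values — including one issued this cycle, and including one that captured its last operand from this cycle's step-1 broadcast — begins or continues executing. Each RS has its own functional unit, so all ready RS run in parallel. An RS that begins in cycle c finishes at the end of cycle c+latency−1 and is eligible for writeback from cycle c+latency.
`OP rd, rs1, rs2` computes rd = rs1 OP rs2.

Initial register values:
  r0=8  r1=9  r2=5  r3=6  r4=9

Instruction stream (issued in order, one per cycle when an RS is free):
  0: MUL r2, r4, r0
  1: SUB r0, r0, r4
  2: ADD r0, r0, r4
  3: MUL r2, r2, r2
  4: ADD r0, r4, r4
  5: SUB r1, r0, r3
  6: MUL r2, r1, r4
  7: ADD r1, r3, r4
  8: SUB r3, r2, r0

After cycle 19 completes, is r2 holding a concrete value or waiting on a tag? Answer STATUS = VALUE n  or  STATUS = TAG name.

c1: issue MUL r2<-Mul1 | r0:8,r1:9,r2:Mul1,r3:6,r4:9
c2: issue SUB r0<-Add1 | r0:Add1,r1:9,r2:Mul1,r3:6,r4:9
c3: issue ADD r0<-Add2 | r0:Add2,r1:9,r2:Mul1,r3:6,r4:9
c4: issue MUL r2<-Mul2 | r0:Add2,r1:9,r2:Mul2,r3:6,r4:9
c5: CDB Add1=-1; issue ADD r0<-Add1 | r0:Add1,r1:9,r2:Mul2,r3:6,r4:9
c6: CDB Mul1=72; issue SUB r1<-Add3 | r0:Add1,r1:Add3,r2:Mul2,r3:6,r4:9
c7: issue MUL r2<-Mul1 | r0:Add1,r1:Add3,r2:Mul1,r3:6,r4:9
c8: CDB Add1=18; issue ADD r1<-Add1 | r0:18,r1:Add1,r2:Mul1,r3:6,r4:9
c9: CDB Add2=8; issue SUB r3<-Add2 | r0:18,r1:Add1,r2:Mul1,r3:Add2,r4:9
c10: - | r0:18,r1:Add1,r2:Mul1,r3:Add2,r4:9
c11: CDB Add1=15 | r0:18,r1:15,r2:Mul1,r3:Add2,r4:9
c12: CDB Add3=12 | r0:18,r1:15,r2:Mul1,r3:Add2,r4:9
c13: CDB Mul2=5184 | r0:18,r1:15,r2:Mul1,r3:Add2,r4:9
c14: - | r0:18,r1:15,r2:Mul1,r3:Add2,r4:9
c15: - | r0:18,r1:15,r2:Mul1,r3:Add2,r4:9
c16: - | r0:18,r1:15,r2:Mul1,r3:Add2,r4:9
c17: CDB Mul1=108 | r0:18,r1:15,r2:108,r3:Add2,r4:9
c18: - | r0:18,r1:15,r2:108,r3:Add2,r4:9
c19: - | r0:18,r1:15,r2:108,r3:Add2,r4:9

STATUS = VALUE 108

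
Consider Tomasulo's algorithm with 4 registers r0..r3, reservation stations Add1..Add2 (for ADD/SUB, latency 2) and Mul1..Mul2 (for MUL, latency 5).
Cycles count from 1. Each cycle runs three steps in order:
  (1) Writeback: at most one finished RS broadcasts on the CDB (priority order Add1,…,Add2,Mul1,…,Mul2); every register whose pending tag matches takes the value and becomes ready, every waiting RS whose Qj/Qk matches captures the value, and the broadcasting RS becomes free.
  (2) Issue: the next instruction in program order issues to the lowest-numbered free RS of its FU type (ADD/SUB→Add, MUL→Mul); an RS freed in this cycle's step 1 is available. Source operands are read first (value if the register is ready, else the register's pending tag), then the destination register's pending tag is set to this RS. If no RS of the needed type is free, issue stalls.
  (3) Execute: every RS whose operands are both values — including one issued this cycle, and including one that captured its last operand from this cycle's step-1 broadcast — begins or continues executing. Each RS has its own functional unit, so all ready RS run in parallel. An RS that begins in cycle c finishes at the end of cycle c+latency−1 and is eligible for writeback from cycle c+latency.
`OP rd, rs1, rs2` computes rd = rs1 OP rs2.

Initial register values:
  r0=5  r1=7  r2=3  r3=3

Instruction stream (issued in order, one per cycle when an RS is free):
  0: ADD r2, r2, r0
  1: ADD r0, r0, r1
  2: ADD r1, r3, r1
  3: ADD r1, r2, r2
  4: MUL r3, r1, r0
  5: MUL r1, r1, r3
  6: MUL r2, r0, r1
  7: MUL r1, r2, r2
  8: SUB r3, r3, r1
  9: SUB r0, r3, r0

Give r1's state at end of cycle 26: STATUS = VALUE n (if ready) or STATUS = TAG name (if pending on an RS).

  c1: issue ADD r2<-Add1  regs: r0:5,r1:7,r2:Add1,r3:3
  c2: issue ADD r0<-Add2  regs: r0:Add2,r1:7,r2:Add1,r3:3
  c3: CDB Add1=8; issue ADD r1<-Add1  regs: r0:Add2,r1:Add1,r2:8,r3:3
  c4: CDB Add2=12; issue ADD r1<-Add2  regs: r0:12,r1:Add2,r2:8,r3:3
  c5: CDB Add1=10; issue MUL r3<-Mul1  regs: r0:12,r1:Add2,r2:8,r3:Mul1
  c6: CDB Add2=16; issue MUL r1<-Mul2  regs: r0:12,r1:Mul2,r2:8,r3:Mul1
  c7: stall  regs: r0:12,r1:Mul2,r2:8,r3:Mul1
  c8: stall  regs: r0:12,r1:Mul2,r2:8,r3:Mul1
  c9: stall  regs: r0:12,r1:Mul2,r2:8,r3:Mul1
  c10: stall  regs: r0:12,r1:Mul2,r2:8,r3:Mul1
  c11: CDB Mul1=192; issue MUL r2<-Mul1  regs: r0:12,r1:Mul2,r2:Mul1,r3:192
  c12: stall  regs: r0:12,r1:Mul2,r2:Mul1,r3:192
  c13: stall  regs: r0:12,r1:Mul2,r2:Mul1,r3:192
  c14: stall  regs: r0:12,r1:Mul2,r2:Mul1,r3:192
  c15: stall  regs: r0:12,r1:Mul2,r2:Mul1,r3:192
  c16: CDB Mul2=3072; issue MUL r1<-Mul2  regs: r0:12,r1:Mul2,r2:Mul1,r3:192
  c17: issue SUB r3<-Add1  regs: r0:12,r1:Mul2,r2:Mul1,r3:Add1
  c18: issue SUB r0<-Add2  regs: r0:Add2,r1:Mul2,r2:Mul1,r3:Add1
  c19: -  regs: r0:Add2,r1:Mul2,r2:Mul1,r3:Add1
  c20: -  regs: r0:Add2,r1:Mul2,r2:Mul1,r3:Add1
  c21: CDB Mul1=36864  regs: r0:Add2,r1:Mul2,r2:36864,r3:Add1
  c22: -  regs: r0:Add2,r1:Mul2,r2:36864,r3:Add1
  c23: -  regs: r0:Add2,r1:Mul2,r2:36864,r3:Add1
  c24: -  regs: r0:Add2,r1:Mul2,r2:36864,r3:Add1
  c25: -  regs: r0:Add2,r1:Mul2,r2:36864,r3:Add1
  c26: CDB Mul2=1358954496  regs: r0:Add2,r1:1358954496,r2:36864,r3:Add1

STATUS = VALUE 1358954496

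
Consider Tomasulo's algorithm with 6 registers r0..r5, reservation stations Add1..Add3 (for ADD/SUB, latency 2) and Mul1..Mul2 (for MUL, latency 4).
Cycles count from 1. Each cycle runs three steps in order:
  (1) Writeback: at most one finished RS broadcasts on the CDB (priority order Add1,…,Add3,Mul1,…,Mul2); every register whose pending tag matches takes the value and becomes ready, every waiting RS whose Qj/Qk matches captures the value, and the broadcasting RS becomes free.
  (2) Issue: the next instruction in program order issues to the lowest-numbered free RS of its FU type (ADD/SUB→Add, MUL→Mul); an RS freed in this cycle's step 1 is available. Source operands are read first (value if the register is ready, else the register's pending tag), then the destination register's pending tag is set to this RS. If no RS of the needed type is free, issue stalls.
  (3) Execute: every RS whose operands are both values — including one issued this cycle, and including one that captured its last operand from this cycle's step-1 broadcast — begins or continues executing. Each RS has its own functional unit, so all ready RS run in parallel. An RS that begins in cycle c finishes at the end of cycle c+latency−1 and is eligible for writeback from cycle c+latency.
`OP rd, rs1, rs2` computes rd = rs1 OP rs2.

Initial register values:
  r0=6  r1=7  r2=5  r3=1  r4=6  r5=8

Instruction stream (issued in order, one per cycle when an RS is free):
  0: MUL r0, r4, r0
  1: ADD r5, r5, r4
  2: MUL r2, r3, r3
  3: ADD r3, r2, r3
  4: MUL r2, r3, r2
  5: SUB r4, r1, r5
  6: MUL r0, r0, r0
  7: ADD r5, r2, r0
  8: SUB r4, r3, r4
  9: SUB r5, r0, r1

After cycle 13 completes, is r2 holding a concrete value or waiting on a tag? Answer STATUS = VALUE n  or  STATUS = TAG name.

c1: issue MUL r0<-Mul1 | r0:Mul1,r1:7,r2:5,r3:1,r4:6,r5:8
c2: issue ADD r5<-Add1 | r0:Mul1,r1:7,r2:5,r3:1,r4:6,r5:Add1
c3: issue MUL r2<-Mul2 | r0:Mul1,r1:7,r2:Mul2,r3:1,r4:6,r5:Add1
c4: CDB Add1=14; issue ADD r3<-Add1 | r0:Mul1,r1:7,r2:Mul2,r3:Add1,r4:6,r5:14
c5: CDB Mul1=36; issue MUL r2<-Mul1 | r0:36,r1:7,r2:Mul1,r3:Add1,r4:6,r5:14
c6: issue SUB r4<-Add2 | r0:36,r1:7,r2:Mul1,r3:Add1,r4:Add2,r5:14
c7: CDB Mul2=1; issue MUL r0<-Mul2 | r0:Mul2,r1:7,r2:Mul1,r3:Add1,r4:Add2,r5:14
c8: CDB Add2=-7; issue ADD r5<-Add2 | r0:Mul2,r1:7,r2:Mul1,r3:Add1,r4:-7,r5:Add2
c9: CDB Add1=2; issue SUB r4<-Add1 | r0:Mul2,r1:7,r2:Mul1,r3:2,r4:Add1,r5:Add2
c10: issue SUB r5<-Add3 | r0:Mul2,r1:7,r2:Mul1,r3:2,r4:Add1,r5:Add3
c11: CDB Add1=9 | r0:Mul2,r1:7,r2:Mul1,r3:2,r4:9,r5:Add3
c12: CDB Mul2=1296 | r0:1296,r1:7,r2:Mul1,r3:2,r4:9,r5:Add3
c13: CDB Mul1=2 | r0:1296,r1:7,r2:2,r3:2,r4:9,r5:Add3

STATUS = VALUE 2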